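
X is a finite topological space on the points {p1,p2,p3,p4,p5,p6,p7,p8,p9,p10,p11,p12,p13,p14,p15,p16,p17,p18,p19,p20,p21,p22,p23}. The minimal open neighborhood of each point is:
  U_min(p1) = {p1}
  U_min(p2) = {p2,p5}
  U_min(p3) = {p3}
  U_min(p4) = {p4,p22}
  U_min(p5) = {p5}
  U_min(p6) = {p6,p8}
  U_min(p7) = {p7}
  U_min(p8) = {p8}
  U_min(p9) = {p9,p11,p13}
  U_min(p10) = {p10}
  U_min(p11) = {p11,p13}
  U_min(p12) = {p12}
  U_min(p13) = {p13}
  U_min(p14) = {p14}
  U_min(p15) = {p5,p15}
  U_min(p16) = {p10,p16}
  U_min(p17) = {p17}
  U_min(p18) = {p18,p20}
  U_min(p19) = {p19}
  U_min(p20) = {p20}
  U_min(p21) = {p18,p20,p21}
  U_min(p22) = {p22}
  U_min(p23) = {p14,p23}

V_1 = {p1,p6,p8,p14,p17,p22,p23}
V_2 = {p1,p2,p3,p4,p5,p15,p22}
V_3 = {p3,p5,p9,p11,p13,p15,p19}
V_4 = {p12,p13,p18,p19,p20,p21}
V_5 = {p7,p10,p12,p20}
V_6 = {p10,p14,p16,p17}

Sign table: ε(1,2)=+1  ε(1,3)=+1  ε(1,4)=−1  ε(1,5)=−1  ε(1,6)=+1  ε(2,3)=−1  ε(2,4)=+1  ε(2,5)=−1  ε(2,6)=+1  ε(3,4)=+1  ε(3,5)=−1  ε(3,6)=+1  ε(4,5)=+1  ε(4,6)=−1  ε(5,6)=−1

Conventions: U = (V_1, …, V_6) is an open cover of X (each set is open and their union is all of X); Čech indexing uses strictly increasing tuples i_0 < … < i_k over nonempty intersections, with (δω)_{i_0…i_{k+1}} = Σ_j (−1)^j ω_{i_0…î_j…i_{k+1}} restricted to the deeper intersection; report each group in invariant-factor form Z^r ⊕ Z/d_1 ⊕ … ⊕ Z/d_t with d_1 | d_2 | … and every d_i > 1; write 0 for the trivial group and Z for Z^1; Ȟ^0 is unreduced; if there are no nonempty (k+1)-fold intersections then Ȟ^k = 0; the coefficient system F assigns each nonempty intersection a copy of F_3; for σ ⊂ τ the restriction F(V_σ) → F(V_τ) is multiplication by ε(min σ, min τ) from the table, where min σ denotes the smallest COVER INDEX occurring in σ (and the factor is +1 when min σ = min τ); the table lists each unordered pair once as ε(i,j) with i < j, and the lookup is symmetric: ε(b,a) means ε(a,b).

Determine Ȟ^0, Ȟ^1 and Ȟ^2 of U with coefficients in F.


Ȟ^0(U;F) ≅ Z/3, Ȟ^1(U;F) ≅ Z/3 and Ȟ^2(U;F) ≅ 0

cover nerve:
  V12={p1,p22} V16={p14,p17} V23={p3,p5,p15} V34={p13,p19} V45={p12,p20} V56={p10}
C dims 6,6; δ0: rk_F3 5
Ȟ^0: (6−5)−0=1 ⇒ Z/3
Ȟ^1: (6−0)−5=1 ⇒ Z/3
Ȟ^2: (0−0)−0=0 ⇒ 0


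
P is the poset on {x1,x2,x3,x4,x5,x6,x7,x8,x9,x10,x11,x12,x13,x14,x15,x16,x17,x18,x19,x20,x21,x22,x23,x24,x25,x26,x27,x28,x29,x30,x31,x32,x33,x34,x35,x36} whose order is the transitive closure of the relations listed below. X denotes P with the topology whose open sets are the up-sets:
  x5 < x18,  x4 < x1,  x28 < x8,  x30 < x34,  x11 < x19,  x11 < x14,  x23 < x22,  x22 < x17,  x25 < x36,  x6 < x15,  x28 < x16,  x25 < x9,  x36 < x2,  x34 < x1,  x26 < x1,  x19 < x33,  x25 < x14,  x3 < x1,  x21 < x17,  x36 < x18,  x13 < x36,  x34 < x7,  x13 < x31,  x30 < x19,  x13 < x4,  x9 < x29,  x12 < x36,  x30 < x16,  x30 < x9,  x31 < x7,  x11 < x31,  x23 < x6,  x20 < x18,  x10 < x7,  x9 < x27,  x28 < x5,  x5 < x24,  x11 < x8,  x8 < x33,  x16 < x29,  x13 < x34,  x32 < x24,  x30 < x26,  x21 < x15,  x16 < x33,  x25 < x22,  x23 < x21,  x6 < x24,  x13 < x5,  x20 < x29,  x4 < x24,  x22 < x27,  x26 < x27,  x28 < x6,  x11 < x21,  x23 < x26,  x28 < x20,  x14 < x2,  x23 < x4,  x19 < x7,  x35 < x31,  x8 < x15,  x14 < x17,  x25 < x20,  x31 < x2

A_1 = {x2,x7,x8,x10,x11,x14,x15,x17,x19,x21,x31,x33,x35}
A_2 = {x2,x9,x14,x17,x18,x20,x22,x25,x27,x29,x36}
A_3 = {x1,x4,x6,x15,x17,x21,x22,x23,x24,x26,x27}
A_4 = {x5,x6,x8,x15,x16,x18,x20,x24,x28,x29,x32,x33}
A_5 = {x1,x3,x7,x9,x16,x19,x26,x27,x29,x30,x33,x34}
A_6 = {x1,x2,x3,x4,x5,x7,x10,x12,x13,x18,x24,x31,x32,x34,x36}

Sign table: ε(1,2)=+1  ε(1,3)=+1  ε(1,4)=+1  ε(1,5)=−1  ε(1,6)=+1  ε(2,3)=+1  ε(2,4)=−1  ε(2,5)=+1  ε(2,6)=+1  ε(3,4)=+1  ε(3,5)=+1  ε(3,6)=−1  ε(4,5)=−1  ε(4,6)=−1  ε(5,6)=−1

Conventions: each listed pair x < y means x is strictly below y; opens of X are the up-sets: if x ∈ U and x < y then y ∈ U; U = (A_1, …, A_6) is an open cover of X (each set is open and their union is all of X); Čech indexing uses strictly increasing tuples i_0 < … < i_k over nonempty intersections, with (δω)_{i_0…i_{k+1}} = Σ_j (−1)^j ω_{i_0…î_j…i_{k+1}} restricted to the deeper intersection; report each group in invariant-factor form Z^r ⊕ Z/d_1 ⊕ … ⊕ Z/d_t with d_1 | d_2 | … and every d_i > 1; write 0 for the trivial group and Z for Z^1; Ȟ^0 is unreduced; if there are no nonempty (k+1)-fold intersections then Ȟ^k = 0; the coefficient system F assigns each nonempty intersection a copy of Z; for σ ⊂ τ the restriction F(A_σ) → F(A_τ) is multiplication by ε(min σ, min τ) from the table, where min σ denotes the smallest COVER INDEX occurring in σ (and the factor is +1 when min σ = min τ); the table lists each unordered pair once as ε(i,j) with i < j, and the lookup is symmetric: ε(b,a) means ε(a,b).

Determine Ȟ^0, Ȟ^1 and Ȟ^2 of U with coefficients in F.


Ȟ^0(U;F) ≅ 0; Ȟ^1(U;F) ≅ Z/2; Ȟ^2(U;F) ≅ Z

nerve simplices:
  A12={x2,x14,x17} A13={x15,x17,x21} A14={x8,x15,x33} A15={x7,x19,x33} A16={x2,x7,x10,x31} A23={x17,x22,x27} A24={x18,x20,x29} A25={x9,x27,x29} A26={x2,x18,x36} A34={x6,x15,x24} A35={x1,x26,x27} A36={x1,x4,x24} A45={x16,x29,x33} A46={x5,x18,x24,x32} A56={x1,x3,x7,x34}
  A123={x17} A126={x2} A134={x15} A145={x33} A156={x7} A235={x27} A245={x29} A246={x18} A346={x24} A356={x1}
C dims 6,15,10; δ0: rk 6, SNF 1^5·2; δ1: rk 9, SNF 1^9
degree 0: 6−6−0 = 0 → Ȟ^0 ≅ 0
degree 1: 15−9−6 = 0 plus torsion [2] → Ȟ^1 ≅ Z/2
degree 2: 10−0−9 = 1 → Ȟ^2 ≅ Z


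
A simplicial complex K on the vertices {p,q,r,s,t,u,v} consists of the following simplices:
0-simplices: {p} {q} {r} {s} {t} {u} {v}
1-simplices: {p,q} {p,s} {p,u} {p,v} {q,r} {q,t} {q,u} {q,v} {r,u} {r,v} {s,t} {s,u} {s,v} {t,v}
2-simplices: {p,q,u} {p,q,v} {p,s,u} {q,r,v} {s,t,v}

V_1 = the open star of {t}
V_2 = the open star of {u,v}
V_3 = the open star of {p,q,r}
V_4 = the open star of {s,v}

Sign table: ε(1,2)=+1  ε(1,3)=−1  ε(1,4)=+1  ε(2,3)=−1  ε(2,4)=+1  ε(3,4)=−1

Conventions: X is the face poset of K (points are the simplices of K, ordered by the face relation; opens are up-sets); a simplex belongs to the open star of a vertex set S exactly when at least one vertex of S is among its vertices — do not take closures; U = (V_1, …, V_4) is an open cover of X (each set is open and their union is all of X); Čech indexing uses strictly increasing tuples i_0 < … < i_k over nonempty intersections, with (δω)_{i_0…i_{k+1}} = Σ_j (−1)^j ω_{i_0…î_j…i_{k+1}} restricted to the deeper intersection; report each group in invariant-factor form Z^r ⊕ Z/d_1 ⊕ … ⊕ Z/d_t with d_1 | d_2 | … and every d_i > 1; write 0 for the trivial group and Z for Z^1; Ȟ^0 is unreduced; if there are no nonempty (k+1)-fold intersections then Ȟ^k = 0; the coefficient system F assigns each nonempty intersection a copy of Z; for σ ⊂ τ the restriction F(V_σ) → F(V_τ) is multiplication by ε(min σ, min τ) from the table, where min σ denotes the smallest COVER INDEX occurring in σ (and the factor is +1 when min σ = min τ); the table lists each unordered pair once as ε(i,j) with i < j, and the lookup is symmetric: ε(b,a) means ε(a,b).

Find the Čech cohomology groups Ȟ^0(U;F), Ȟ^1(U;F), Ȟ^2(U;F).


Ȟ^0 = Z; Ȟ^1 = Z; Ȟ^2 = 0

nerve simplices:
  V1={{t},{q,t},{s,t},{t,v},{s,t,v}} V2={{u},{v},{p,u},{p,v},{q,u},{q,v},{r,u},{r,v},{s,u},{s,v},{t,v},{p,q,u},{p,q,v},{p,s,u},{q,r,v},{s,t,v}} V3={{p},{q},{r},{p,q},{p,s},{p,u},{p,v},{q,r},{q,t},{q,u},{q,v},{r,u},{r,v},{p,q,u},{p,q,v},{p,s,u},{q,r,v}} V4={{s},{v},{p,s},{p,v},{q,v},{r,v},{s,t},{s,u},{s,v},{t,v},{p,q,v},{p,s,u},{q,r,v},{s,t,v}}
  V12={{t,v},{s,t,v}} V13={{q,t}} V14={{s,t},{t,v},{s,t,v}} V23={{p,u},{p,v},{q,u},{q,v},{r,u},{r,v},{p,q,u},{p,q,v},{p,s,u},{q,r,v}} V24={{v},{p,v},{q,v},{r,v},{s,u},{s,v},{t,v},{p,q,v},{p,s,u},{q,r,v},{s,t,v}} V34={{p,s},{p,v},{q,v},{r,v},{p,q,v},{p,s,u},{q,r,v}}
  V124={{t,v},{s,t,v}} V234={{p,v},{q,v},{r,v},{p,q,v},{p,s,u},{q,r,v}}
C dims 4,6,2; δ0: rk 3, SNF 1^3; δ1: rk 2, SNF 1^2
degree 0: 4−3−0 = 1 → Ȟ^0 ≅ Z
degree 1: 6−2−3 = 1 → Ȟ^1 ≅ Z
degree 2: 2−0−2 = 0 → Ȟ^2 ≅ 0


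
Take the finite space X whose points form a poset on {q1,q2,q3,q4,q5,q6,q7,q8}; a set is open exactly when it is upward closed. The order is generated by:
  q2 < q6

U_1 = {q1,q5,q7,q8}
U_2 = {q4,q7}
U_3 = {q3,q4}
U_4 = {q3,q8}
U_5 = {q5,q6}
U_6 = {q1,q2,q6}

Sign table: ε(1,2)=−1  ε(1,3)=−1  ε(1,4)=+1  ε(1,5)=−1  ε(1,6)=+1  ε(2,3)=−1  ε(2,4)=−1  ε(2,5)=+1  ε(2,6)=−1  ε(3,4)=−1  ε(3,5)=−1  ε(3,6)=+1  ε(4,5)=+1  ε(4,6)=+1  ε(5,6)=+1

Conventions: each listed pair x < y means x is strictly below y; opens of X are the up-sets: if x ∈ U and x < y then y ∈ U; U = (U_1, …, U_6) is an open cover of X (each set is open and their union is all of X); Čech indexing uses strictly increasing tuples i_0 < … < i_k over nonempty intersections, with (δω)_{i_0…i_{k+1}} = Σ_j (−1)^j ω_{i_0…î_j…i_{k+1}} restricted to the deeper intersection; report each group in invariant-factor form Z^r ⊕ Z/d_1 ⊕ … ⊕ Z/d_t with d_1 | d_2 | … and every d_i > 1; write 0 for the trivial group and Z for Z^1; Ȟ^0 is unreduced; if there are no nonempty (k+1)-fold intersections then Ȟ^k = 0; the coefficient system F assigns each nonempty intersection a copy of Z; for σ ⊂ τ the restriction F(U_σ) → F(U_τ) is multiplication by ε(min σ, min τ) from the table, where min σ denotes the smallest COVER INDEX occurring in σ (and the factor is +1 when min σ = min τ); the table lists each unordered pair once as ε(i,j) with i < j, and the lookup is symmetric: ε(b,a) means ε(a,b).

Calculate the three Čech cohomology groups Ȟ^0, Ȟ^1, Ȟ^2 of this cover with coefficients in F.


nonempty intersections:
  U12={q7} U14={q8} U15={q5} U16={q1} U23={q4} U34={q3} U56={q6}
C dims 6,7; δ0: rk 6, SNF 1^5·2
Ȟ^0: (6−6)−0=0 ⇒ 0
Ȟ^1: (7−0)−6=1 plus torsion [2] ⇒ Z ⊕ Z/2
Ȟ^2: (0−0)−0=0 ⇒ 0

Ȟ^0(U;F) ≅ 0; Ȟ^1(U;F) ≅ Z ⊕ Z/2; Ȟ^2(U;F) ≅ 0


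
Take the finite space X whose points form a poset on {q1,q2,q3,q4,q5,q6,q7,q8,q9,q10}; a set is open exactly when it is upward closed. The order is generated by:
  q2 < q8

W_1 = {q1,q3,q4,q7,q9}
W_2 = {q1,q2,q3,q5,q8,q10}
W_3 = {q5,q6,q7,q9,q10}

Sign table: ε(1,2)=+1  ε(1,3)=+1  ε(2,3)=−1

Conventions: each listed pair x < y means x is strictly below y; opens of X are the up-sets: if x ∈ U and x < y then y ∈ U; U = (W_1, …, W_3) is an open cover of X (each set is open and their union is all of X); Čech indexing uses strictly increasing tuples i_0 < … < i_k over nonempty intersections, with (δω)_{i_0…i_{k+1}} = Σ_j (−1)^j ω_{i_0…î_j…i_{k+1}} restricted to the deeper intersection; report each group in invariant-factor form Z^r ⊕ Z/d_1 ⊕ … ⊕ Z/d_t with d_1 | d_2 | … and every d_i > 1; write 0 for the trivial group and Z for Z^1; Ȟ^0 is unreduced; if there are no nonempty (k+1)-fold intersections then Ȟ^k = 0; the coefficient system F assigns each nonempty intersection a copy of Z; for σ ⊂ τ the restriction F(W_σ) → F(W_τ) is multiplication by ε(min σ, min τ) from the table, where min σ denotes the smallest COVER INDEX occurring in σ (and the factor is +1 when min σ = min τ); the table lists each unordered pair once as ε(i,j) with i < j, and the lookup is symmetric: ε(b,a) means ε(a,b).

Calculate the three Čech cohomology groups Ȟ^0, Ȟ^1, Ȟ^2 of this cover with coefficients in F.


intersection data:
  W12={q1,q3} W13={q7,q9} W23={q5,q10}
C dims 3,3; δ0: rk 3, SNF 1^2·2
Ȟ^0 = (3 − 3) − 0 = 0, so Ȟ^0 ≅ 0
Ȟ^1 = (3 − 0) − 3 = 0 plus torsion [2], so Ȟ^1 ≅ Z/2
Ȟ^2 = (0 − 0) − 0 = 0, so Ȟ^2 ≅ 0

Ȟ^0 = 0, Ȟ^1 = Z/2 and Ȟ^2 = 0


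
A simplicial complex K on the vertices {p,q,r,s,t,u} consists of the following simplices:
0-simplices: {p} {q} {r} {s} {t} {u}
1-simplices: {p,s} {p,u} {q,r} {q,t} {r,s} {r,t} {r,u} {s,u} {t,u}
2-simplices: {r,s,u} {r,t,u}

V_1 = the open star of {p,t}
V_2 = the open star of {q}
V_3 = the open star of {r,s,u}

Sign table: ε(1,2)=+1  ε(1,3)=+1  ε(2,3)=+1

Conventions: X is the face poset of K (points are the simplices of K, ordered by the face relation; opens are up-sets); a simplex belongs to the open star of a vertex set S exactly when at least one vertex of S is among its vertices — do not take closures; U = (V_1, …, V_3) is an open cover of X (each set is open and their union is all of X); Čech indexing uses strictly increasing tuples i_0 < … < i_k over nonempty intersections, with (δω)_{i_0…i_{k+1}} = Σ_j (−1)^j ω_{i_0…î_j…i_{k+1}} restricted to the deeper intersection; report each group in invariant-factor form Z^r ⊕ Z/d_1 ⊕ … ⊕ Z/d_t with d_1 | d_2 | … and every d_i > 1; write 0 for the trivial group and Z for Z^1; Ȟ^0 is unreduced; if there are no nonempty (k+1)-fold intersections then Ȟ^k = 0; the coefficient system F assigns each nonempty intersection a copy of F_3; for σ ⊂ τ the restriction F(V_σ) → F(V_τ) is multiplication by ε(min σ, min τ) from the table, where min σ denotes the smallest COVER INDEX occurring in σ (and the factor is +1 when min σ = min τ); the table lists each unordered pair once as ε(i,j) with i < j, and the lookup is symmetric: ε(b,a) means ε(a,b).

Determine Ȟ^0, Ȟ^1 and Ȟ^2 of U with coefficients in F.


intersection data:
  V1={{p},{t},{p,s},{p,u},{q,t},{r,t},{t,u},{r,t,u}} V2={{q},{q,r},{q,t}} V3={{r},{s},{u},{p,s},{p,u},{q,r},{r,s},{r,t},{r,u},{s,u},{t,u},{r,s,u},{r,t,u}}
  V12={{q,t}} V13={{p,s},{p,u},{r,t},{t,u},{r,t,u}} V23={{q,r}}
C dims 3,3; δ0: rk_F3 2
Ȟ^0 = (3 − 2) − 0 = 1, so Ȟ^0 ≅ Z/3
Ȟ^1 = (3 − 0) − 2 = 1, so Ȟ^1 ≅ Z/3
Ȟ^2 = (0 − 0) − 0 = 0, so Ȟ^2 ≅ 0

Ȟ^0(U;F) ≅ Z/3, Ȟ^1(U;F) ≅ Z/3, Ȟ^2(U;F) ≅ 0


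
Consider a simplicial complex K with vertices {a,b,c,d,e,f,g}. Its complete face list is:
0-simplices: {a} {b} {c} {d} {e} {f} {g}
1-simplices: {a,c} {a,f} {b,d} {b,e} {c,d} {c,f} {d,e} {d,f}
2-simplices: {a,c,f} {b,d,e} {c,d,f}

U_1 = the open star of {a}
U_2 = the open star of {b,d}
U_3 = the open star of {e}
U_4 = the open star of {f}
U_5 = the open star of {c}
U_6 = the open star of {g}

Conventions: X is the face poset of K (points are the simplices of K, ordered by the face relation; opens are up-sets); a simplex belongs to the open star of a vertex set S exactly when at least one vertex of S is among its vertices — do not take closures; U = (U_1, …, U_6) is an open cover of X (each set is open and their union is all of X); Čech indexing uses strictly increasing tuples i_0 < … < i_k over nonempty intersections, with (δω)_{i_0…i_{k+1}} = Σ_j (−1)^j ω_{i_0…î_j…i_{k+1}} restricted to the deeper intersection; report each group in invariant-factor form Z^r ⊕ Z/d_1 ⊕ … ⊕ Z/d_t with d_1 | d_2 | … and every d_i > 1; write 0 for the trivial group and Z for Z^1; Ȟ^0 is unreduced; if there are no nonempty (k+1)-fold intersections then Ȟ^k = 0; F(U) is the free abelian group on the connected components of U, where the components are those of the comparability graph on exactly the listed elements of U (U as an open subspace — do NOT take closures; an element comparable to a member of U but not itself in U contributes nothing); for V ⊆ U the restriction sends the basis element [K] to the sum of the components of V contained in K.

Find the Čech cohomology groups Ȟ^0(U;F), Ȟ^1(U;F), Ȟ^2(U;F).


Ȟ^0 ≅ Z^2,  Ȟ^1 ≅ 0,  Ȟ^2 ≅ 0

nonempty intersections:
  U1={{a},{a,c},{a,f},{a,c,f}} U2={{b},{d},{b,d},{b,e},{c,d},{d,e},{d,f},{b,d,e},{c,d,f}} U3={{e},{b,e},{d,e},{b,d,e}} U4={{f},{a,f},{c,f},{d,f},{a,c,f},{c,d,f}} U5={{c},{a,c},{c,d},{c,f},{a,c,f},{c,d,f}} U6={{g}}
  U14={{a,f},{a,c,f}} U15={{a,c},{a,c,f}} U23={{b,e},{d,e},{b,d,e}} U24={{d,f},{c,d,f}} U25={{c,d},{c,d,f}} U45={{c,f},{a,c,f},{c,d,f}}
  U145={{a,c,f}} U245={{c,d,f}}
components per intersection:
  U1: {{a},{a,c},{a,f},{a,c,f}}
  U2: {{b},{d},{b,d},{b,e},{c,d},{d,e},{d,f},{b,d,e},{c,d,f}}
  U3: {{e},{b,e},{d,e},{b,d,e}}
  U4: {{f},{a,f},{c,f},{d,f},{a,c,f},{c,d,f}}
  U5: {{c},{a,c},{c,d},{c,f},{a,c,f},{c,d,f}}
  U6: {{g}}
  U14: {{a,f},{a,c,f}}
  U15: {{a,c},{a,c,f}}
  U23: {{b,e},{d,e},{b,d,e}}
  U24: {{d,f},{c,d,f}}
  U25: {{c,d},{c,d,f}}
  U45: {{c,f},{a,c,f},{c,d,f}}
  U145: {{a,c,f}}
  U245: {{c,d,f}}
C dims 6,6,2; δ0: rk 4, SNF 1^4; δ1: rk 2, SNF 1^2
Ȟ^0: (6−4)−0=2 ⇒ Z^2
Ȟ^1: (6−2)−4=0 ⇒ 0
Ȟ^2: (2−0)−2=0 ⇒ 0


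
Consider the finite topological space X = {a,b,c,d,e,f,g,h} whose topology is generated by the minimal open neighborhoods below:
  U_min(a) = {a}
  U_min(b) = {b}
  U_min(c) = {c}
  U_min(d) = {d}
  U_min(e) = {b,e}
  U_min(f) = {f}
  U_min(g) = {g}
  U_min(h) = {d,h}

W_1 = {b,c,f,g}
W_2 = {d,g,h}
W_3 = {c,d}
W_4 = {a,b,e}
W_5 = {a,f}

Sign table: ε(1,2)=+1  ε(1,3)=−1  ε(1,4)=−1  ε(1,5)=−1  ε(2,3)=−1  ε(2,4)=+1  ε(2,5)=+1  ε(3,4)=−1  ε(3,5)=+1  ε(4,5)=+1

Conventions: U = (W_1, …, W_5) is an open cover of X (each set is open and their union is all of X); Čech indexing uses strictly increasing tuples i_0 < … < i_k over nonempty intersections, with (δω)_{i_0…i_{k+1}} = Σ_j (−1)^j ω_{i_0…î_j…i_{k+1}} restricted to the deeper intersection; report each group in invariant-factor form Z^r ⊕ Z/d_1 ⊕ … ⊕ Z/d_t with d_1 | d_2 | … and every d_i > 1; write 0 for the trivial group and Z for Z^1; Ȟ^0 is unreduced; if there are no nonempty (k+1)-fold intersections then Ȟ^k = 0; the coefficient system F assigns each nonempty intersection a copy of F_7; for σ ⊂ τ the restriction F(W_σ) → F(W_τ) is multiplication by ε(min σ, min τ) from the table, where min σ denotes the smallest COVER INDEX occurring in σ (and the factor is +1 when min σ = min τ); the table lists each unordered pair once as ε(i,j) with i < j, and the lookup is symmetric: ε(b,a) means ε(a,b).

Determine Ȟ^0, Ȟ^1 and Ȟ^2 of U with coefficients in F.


nerve of the cover:
  W12={g} W13={c} W14={b} W15={f} W23={d} W45={a}
C dims 5,6; δ0: rk_F7 4
Ȟ^0 = (5 − 4) − 0 = 1, so Ȟ^0 ≅ Z/7
Ȟ^1 = (6 − 0) − 4 = 2, so Ȟ^1 ≅ Z/7 ⊕ Z/7
Ȟ^2 = (0 − 0) − 0 = 0, so Ȟ^2 ≅ 0

Ȟ^0 ≅ Z/7; Ȟ^1 ≅ Z/7 ⊕ Z/7; Ȟ^2 ≅ 0


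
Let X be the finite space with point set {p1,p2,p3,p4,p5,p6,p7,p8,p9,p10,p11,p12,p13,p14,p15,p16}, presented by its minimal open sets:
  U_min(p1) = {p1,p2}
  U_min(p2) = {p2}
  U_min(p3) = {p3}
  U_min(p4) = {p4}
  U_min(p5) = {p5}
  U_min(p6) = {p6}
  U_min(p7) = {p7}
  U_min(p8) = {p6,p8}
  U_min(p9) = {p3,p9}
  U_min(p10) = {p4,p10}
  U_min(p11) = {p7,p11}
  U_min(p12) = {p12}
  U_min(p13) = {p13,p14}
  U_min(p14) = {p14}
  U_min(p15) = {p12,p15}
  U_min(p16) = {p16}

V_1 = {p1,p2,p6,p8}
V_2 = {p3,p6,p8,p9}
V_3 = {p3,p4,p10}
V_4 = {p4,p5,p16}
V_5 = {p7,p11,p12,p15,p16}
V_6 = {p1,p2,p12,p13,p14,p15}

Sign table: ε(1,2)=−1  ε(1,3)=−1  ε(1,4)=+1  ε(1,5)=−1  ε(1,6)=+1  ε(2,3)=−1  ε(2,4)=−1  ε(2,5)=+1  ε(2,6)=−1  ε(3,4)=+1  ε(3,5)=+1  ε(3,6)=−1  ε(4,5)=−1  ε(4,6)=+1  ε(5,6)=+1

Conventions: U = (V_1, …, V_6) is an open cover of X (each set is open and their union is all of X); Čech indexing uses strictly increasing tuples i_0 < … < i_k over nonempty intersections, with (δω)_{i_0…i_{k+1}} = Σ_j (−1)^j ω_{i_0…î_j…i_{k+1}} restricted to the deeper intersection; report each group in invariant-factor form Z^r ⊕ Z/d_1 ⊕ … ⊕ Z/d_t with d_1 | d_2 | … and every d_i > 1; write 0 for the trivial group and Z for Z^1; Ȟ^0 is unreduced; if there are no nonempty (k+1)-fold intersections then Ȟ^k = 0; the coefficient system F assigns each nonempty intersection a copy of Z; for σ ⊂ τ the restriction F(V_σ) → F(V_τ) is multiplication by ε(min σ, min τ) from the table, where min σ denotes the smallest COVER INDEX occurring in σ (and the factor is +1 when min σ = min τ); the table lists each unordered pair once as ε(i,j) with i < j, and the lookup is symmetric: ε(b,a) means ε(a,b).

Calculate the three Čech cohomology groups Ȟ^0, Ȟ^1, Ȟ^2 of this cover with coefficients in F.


nerve simplices:
  V12={p6,p8} V16={p1,p2} V23={p3} V34={p4} V45={p16} V56={p12,p15}
C dims 6,6; δ0: rk 6, SNF 1^5·2
degree 0: 6−6−0 = 0 → Ȟ^0 ≅ 0
degree 1: 6−0−6 = 0 plus torsion [2] → Ȟ^1 ≅ Z/2
degree 2: 0−0−0 = 0 → Ȟ^2 ≅ 0

Ȟ^0 ≅ 0; Ȟ^1 ≅ Z/2; Ȟ^2 ≅ 0


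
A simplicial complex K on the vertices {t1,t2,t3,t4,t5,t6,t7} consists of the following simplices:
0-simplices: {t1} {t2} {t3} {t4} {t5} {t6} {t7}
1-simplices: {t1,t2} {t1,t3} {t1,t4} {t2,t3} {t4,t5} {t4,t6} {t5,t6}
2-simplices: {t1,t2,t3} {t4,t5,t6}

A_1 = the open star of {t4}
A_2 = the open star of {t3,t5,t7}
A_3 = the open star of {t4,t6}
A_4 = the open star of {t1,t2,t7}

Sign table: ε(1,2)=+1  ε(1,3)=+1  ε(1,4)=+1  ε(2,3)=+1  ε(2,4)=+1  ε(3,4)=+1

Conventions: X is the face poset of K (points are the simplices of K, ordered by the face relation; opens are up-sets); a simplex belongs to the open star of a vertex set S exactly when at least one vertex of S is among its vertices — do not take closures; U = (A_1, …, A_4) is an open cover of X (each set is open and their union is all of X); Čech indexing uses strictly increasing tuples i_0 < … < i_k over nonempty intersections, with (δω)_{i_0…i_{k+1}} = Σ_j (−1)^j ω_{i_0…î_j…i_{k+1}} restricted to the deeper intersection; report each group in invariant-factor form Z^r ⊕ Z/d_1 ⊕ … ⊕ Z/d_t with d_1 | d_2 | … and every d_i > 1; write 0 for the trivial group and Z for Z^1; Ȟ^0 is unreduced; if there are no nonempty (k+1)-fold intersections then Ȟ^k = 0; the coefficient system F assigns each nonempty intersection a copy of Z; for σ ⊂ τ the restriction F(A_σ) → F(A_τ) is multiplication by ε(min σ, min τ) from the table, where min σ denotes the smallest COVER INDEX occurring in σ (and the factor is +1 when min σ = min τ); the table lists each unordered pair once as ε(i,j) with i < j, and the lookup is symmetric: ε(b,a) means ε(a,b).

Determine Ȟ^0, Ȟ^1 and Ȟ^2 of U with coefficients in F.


Ȟ^0(U;F) ≅ Z; Ȟ^1(U;F) ≅ Z; Ȟ^2(U;F) ≅ 0

intersection data:
  A1={{t4},{t1,t4},{t4,t5},{t4,t6},{t4,t5,t6}} A2={{t3},{t5},{t7},{t1,t3},{t2,t3},{t4,t5},{t5,t6},{t1,t2,t3},{t4,t5,t6}} A3={{t4},{t6},{t1,t4},{t4,t5},{t4,t6},{t5,t6},{t4,t5,t6}} A4={{t1},{t2},{t7},{t1,t2},{t1,t3},{t1,t4},{t2,t3},{t1,t2,t3}}
  A12={{t4,t5},{t4,t5,t6}} A13={{t4},{t1,t4},{t4,t5},{t4,t6},{t4,t5,t6}} A14={{t1,t4}} A23={{t4,t5},{t5,t6},{t4,t5,t6}} A24={{t7},{t1,t3},{t2,t3},{t1,t2,t3}} A34={{t1,t4}}
  A123={{t4,t5},{t4,t5,t6}} A134={{t1,t4}}
C dims 4,6,2; δ0: rk 3, SNF 1^3; δ1: rk 2, SNF 1^2
Ȟ^0 = (4 − 3) − 0 = 1, so Ȟ^0 ≅ Z
Ȟ^1 = (6 − 2) − 3 = 1, so Ȟ^1 ≅ Z
Ȟ^2 = (2 − 0) − 2 = 0, so Ȟ^2 ≅ 0


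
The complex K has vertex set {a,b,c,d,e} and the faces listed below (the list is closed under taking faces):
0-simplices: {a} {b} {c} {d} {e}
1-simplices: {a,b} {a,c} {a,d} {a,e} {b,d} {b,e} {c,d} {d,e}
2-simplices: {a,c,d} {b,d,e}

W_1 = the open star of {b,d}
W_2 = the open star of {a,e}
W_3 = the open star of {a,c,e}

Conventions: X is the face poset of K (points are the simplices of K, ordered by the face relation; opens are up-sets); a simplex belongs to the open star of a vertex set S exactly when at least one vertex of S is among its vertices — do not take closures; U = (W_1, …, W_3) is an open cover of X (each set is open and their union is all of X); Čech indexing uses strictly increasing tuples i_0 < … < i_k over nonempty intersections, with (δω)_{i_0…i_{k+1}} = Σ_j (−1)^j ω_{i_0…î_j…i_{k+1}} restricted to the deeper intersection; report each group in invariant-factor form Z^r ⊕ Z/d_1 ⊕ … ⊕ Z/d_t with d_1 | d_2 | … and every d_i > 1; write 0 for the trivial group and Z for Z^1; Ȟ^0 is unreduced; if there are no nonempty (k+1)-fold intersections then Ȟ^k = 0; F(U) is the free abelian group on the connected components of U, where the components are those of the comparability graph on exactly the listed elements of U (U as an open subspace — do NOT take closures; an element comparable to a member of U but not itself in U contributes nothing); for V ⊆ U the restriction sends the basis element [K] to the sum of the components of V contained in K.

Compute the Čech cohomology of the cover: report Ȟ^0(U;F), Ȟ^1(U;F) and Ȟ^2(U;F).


cover nerve:
  W1={{b},{d},{a,b},{a,d},{b,d},{b,e},{c,d},{d,e},{a,c,d},{b,d,e}} W2={{a},{e},{a,b},{a,c},{a,d},{a,e},{b,e},{d,e},{a,c,d},{b,d,e}} W3={{a},{c},{e},{a,b},{a,c},{a,d},{a,e},{b,e},{c,d},{d,e},{a,c,d},{b,d,e}}
  W12={{a,b},{a,d},{b,e},{d,e},{a,c,d},{b,d,e}} W13={{a,b},{a,d},{b,e},{c,d},{d,e},{a,c,d},{b,d,e}} W23={{a},{e},{a,b},{a,c},{a,d},{a,e},{b,e},{d,e},{a,c,d},{b,d,e}}
  W123={{a,b},{a,d},{b,e},{d,e},{a,c,d},{b,d,e}}
components per intersection:
  W1: {{b},{d},{a,b},{a,d},{b,d},{b,e},{c,d},{d,e},{a,c,d},{b,d,e}}
  W2: {{a},{e},{a,b},{a,c},{a,d},{a,e},{b,e},{d,e},{a,c,d},{b,d,e}}
  W3: {{a},{c},{e},{a,b},{a,c},{a,d},{a,e},{b,e},{c,d},{d,e},{a,c,d},{b,d,e}}
  W12: {{a,b}} {{a,d},{a,c,d}} {{b,e},{d,e},{b,d,e}}
  W13: {{a,b}} {{a,d},{c,d},{a,c,d}} {{b,e},{d,e},{b,d,e}}
  W23: {{a},{e},{a,b},{a,c},{a,d},{a,e},{b,e},{d,e},{a,c,d},{b,d,e}}
  W123: {{a,b}} {{a,d},{a,c,d}} {{b,e},{d,e},{b,d,e}}
C dims 3,7,3; δ0: rk 2, SNF 1^2; δ1: rk 3, SNF 1^3
Ȟ^0: (3−2)−0=1 ⇒ Z
Ȟ^1: (7−3)−2=2 ⇒ Z^2
Ȟ^2: (3−0)−3=0 ⇒ 0

Ȟ^0 ≅ Z,  Ȟ^1 ≅ Z^2,  Ȟ^2 ≅ 0


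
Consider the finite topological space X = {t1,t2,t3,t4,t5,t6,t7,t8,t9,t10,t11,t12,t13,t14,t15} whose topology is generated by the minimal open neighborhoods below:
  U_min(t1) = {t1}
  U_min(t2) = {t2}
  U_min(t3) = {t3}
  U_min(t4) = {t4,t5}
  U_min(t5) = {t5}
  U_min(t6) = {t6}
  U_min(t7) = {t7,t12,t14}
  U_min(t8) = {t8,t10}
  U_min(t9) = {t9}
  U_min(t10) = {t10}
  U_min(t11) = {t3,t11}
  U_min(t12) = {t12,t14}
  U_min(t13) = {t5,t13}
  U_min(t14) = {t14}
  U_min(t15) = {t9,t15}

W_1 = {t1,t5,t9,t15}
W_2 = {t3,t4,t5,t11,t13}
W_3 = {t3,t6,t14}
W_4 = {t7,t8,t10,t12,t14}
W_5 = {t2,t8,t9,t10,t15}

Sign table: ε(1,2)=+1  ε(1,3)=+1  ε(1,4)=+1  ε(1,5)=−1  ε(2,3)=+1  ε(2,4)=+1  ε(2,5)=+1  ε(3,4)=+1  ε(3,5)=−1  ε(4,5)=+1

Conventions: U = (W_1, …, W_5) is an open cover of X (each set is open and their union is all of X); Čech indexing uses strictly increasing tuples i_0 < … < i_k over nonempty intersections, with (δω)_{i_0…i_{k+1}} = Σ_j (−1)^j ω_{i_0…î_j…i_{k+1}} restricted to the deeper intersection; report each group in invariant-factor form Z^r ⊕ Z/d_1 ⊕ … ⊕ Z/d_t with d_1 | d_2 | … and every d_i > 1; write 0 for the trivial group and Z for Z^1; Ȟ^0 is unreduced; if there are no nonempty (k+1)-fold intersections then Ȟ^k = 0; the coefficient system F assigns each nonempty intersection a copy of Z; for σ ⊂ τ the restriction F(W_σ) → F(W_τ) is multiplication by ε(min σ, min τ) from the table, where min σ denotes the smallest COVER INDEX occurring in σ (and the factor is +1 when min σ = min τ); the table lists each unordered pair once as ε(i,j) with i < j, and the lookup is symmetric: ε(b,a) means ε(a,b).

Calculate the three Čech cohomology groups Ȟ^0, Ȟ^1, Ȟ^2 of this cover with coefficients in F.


Ȟ^0 = 0; Ȟ^1 = Z/2; Ȟ^2 = 0

cover nerve:
  W12={t5} W15={t9,t15} W23={t3} W34={t14} W45={t8,t10}
C dims 5,5; δ0: rk 5, SNF 1^4·2
Ȟ^0: (5−5)−0=0 ⇒ 0
Ȟ^1: (5−0)−5=0 plus torsion [2] ⇒ Z/2
Ȟ^2: (0−0)−0=0 ⇒ 0


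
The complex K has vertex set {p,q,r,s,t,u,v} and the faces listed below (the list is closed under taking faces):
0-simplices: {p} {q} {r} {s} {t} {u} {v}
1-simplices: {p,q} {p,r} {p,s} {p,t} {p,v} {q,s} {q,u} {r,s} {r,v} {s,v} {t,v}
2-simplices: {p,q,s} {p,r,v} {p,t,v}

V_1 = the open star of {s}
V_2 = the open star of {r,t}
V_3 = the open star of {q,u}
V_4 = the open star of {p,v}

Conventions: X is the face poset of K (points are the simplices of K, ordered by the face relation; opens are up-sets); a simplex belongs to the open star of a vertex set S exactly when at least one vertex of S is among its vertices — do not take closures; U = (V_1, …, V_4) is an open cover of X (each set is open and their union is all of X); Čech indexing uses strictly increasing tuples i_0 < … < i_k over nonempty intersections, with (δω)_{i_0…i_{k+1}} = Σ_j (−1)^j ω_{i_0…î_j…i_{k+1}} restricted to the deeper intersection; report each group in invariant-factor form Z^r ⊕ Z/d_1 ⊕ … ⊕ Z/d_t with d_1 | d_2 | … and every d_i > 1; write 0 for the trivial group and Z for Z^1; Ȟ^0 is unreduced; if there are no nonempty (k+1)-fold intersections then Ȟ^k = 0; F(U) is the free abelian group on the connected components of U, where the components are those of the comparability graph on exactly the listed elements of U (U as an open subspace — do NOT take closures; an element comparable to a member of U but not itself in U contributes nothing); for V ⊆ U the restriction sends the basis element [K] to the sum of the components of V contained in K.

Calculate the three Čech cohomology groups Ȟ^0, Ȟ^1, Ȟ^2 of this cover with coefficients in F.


Ȟ^0(U;F) ≅ Z; Ȟ^1(U;F) ≅ Z^2; Ȟ^2(U;F) ≅ 0

nonempty overlaps:
  V1={{s},{p,s},{q,s},{r,s},{s,v},{p,q,s}} V2={{r},{t},{p,r},{p,t},{r,s},{r,v},{t,v},{p,r,v},{p,t,v}} V3={{q},{u},{p,q},{q,s},{q,u},{p,q,s}} V4={{p},{v},{p,q},{p,r},{p,s},{p,t},{p,v},{r,v},{s,v},{t,v},{p,q,s},{p,r,v},{p,t,v}}
  V12={{r,s}} V13={{q,s},{p,q,s}} V14={{p,s},{s,v},{p,q,s}} V24={{p,r},{p,t},{r,v},{t,v},{p,r,v},{p,t,v}} V34={{p,q},{p,q,s}}
  V134={{p,q,s}}
components per intersection:
  V1: {{s},{p,s},{q,s},{r,s},{s,v},{p,q,s}}
  V2: {{r},{p,r},{r,s},{r,v},{p,r,v}} {{t},{p,t},{t,v},{p,t,v}}
  V3: {{q},{u},{p,q},{q,s},{q,u},{p,q,s}}
  V4: {{p},{v},{p,q},{p,r},{p,s},{p,t},{p,v},{r,v},{s,v},{t,v},{p,q,s},{p,r,v},{p,t,v}}
  V12: {{r,s}}
  V13: {{q,s},{p,q,s}}
  V14: {{p,s},{p,q,s}} {{s,v}}
  V24: {{p,r},{r,v},{p,r,v}} {{p,t},{t,v},{p,t,v}}
  V34: {{p,q},{p,q,s}}
  V134: {{p,q,s}}
C dims 5,7,1; δ0: rk 4, SNF 1^4; δ1: rk 1, SNF 1^1
degree 0: 5−4−0 = 1 → Ȟ^0 ≅ Z
degree 1: 7−1−4 = 2 → Ȟ^1 ≅ Z^2
degree 2: 1−0−1 = 0 → Ȟ^2 ≅ 0


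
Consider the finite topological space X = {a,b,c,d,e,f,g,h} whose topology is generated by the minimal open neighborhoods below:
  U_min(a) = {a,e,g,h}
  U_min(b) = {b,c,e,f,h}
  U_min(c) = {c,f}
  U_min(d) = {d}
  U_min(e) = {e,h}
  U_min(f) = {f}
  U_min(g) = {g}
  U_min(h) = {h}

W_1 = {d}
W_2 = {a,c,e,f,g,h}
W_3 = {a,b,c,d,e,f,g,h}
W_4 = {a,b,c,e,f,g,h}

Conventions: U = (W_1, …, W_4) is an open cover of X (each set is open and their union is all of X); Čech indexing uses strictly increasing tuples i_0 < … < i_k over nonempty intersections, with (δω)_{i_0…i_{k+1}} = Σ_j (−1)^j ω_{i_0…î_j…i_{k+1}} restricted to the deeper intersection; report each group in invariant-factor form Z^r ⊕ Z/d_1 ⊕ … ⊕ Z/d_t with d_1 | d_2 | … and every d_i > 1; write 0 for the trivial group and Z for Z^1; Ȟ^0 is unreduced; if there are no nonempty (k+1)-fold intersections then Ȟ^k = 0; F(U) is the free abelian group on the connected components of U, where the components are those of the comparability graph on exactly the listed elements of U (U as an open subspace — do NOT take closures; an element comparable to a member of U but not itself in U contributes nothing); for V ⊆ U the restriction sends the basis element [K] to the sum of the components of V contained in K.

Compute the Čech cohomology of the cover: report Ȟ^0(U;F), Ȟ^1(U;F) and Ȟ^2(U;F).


nerve simplices:
  W13={d} W23={a,c,e,f,g,h} W24={a,c,e,f,g,h} W34={a,b,c,e,f,g,h}
  W234={a,c,e,f,g,h}
components per intersection:
  W1: {d}
  W2: {a,e,g,h} {c,f}
  W3: {a,b,c,e,f,g,h} {d}
  W4: {a,b,c,e,f,g,h}
  W13: {d}
  W23: {a,e,g,h} {c,f}
  W24: {a,e,g,h} {c,f}
  W34: {a,b,c,e,f,g,h}
  W234: {a,e,g,h} {c,f}
C dims 6,6,2; δ0: rk 4, SNF 1^4; δ1: rk 2, SNF 1^2
degree 0: 6−4−0 = 2 → Ȟ^0 ≅ Z^2
degree 1: 6−2−4 = 0 → Ȟ^1 ≅ 0
degree 2: 2−0−2 = 0 → Ȟ^2 ≅ 0

Ȟ^0 = Z^2, Ȟ^1 = 0 and Ȟ^2 = 0


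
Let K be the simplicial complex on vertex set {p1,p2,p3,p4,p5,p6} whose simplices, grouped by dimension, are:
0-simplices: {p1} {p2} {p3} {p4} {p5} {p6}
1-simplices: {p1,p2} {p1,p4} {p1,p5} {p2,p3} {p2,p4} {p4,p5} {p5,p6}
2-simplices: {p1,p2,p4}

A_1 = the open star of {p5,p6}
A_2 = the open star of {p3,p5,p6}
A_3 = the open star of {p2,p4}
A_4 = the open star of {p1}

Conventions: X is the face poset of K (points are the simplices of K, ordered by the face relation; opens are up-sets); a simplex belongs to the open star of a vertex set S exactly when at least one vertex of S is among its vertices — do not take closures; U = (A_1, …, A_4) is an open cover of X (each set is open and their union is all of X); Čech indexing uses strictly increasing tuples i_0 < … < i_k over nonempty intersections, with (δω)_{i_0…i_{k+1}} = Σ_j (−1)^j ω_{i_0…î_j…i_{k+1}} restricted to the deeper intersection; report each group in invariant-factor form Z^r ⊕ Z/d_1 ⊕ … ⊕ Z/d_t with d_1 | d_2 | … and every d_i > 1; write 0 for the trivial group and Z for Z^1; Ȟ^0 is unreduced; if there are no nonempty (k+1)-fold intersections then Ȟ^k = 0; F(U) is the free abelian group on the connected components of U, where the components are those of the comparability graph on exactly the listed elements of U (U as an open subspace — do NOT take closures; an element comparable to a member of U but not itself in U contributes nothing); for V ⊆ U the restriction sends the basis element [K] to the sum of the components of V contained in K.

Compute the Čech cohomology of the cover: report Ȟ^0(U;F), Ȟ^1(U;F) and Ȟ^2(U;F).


nonempty intersections:
  A1={{p5},{p6},{p1,p5},{p4,p5},{p5,p6}} A2={{p3},{p5},{p6},{p1,p5},{p2,p3},{p4,p5},{p5,p6}} A3={{p2},{p4},{p1,p2},{p1,p4},{p2,p3},{p2,p4},{p4,p5},{p1,p2,p4}} A4={{p1},{p1,p2},{p1,p4},{p1,p5},{p1,p2,p4}}
  A12={{p5},{p6},{p1,p5},{p4,p5},{p5,p6}} A13={{p4,p5}} A14={{p1,p5}} A23={{p2,p3},{p4,p5}} A24={{p1,p5}} A34={{p1,p2},{p1,p4},{p1,p2,p4}}
  A123={{p4,p5}} A124={{p1,p5}}
components per intersection:
  A1: {{p5},{p6},{p1,p5},{p4,p5},{p5,p6}}
  A2: {{p3},{p2,p3}} {{p5},{p6},{p1,p5},{p4,p5},{p5,p6}}
  A3: {{p2},{p4},{p1,p2},{p1,p4},{p2,p3},{p2,p4},{p4,p5},{p1,p2,p4}}
  A4: {{p1},{p1,p2},{p1,p4},{p1,p5},{p1,p2,p4}}
  A12: {{p5},{p6},{p1,p5},{p4,p5},{p5,p6}}
  A13: {{p4,p5}}
  A14: {{p1,p5}}
  A23: {{p2,p3}} {{p4,p5}}
  A24: {{p1,p5}}
  A34: {{p1,p2},{p1,p4},{p1,p2,p4}}
  A123: {{p4,p5}}
  A124: {{p1,p5}}
C dims 5,7,2; δ0: rk 4, SNF 1^4; δ1: rk 2, SNF 1^2
Ȟ^0: (5−4)−0=1 ⇒ Z
Ȟ^1: (7−2)−4=1 ⇒ Z
Ȟ^2: (2−0)−2=0 ⇒ 0

Ȟ^0 = Z,  Ȟ^1 = Z,  Ȟ^2 = 0


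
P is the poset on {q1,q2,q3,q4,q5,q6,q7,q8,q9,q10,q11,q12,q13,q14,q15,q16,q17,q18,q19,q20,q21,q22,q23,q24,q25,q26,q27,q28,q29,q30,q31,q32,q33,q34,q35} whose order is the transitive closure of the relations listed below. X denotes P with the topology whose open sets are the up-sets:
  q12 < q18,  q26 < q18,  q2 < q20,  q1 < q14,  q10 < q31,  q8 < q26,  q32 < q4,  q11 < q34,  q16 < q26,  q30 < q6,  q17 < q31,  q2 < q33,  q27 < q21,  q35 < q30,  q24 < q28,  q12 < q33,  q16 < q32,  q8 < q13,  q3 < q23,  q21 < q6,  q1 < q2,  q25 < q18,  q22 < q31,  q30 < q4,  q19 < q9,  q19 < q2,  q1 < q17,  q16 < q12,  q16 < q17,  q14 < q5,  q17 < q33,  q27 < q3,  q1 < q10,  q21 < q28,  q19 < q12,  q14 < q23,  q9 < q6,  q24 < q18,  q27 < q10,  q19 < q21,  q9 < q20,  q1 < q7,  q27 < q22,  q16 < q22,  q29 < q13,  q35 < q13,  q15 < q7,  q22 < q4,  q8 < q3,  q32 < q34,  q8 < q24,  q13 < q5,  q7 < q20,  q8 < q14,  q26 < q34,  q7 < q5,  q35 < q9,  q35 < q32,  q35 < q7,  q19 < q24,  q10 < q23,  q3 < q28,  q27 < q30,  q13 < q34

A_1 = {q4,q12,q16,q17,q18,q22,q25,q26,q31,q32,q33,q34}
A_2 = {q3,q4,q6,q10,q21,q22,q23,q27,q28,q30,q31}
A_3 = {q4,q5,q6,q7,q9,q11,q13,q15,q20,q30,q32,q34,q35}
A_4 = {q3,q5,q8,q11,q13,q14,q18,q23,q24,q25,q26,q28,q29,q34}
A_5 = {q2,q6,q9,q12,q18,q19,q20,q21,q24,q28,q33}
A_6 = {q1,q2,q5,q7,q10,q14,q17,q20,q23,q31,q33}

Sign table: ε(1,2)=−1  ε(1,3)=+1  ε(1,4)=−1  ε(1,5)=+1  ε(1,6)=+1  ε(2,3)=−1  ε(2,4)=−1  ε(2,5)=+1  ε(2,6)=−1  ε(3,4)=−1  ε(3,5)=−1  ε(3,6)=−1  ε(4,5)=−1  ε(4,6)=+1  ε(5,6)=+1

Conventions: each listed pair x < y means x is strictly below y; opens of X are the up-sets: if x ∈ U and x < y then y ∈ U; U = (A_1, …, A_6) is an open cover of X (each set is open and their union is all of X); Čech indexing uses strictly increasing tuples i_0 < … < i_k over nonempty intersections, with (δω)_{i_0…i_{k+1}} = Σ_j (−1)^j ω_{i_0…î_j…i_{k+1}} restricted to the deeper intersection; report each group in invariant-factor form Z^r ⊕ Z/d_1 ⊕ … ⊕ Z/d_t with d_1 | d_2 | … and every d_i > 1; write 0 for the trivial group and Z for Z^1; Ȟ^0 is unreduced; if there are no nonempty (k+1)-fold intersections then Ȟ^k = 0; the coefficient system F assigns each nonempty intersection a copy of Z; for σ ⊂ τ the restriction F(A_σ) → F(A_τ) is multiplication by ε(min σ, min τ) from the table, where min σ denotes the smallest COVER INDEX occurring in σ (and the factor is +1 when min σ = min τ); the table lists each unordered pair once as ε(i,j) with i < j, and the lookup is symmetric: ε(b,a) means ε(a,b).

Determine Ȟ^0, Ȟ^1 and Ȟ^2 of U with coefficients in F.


Ȟ^0 = 0,  Ȟ^1 = Z/2,  Ȟ^2 = Z

nerve simplices:
  A12={q4,q22,q31} A13={q4,q32,q34} A14={q18,q25,q26,q34} A15={q12,q18,q33} A16={q17,q31,q33} A23={q4,q6,q30} A24={q3,q23,q28} A25={q6,q21,q28} A26={q10,q23,q31} A34={q5,q11,q13,q34} A35={q6,q9,q20} A36={q5,q7,q20} A45={q18,q24,q28} A46={q5,q14,q23} A56={q2,q20,q33}
  A123={q4} A126={q31} A134={q34} A145={q18} A156={q33} A235={q6} A245={q28} A246={q23} A346={q5} A356={q20}
C dims 6,15,10; δ0: rk 6, SNF 1^5·2; δ1: rk 9, SNF 1^9
degree 0: 6−6−0 = 0 → Ȟ^0 ≅ 0
degree 1: 15−9−6 = 0 plus torsion [2] → Ȟ^1 ≅ Z/2
degree 2: 10−0−9 = 1 → Ȟ^2 ≅ Z


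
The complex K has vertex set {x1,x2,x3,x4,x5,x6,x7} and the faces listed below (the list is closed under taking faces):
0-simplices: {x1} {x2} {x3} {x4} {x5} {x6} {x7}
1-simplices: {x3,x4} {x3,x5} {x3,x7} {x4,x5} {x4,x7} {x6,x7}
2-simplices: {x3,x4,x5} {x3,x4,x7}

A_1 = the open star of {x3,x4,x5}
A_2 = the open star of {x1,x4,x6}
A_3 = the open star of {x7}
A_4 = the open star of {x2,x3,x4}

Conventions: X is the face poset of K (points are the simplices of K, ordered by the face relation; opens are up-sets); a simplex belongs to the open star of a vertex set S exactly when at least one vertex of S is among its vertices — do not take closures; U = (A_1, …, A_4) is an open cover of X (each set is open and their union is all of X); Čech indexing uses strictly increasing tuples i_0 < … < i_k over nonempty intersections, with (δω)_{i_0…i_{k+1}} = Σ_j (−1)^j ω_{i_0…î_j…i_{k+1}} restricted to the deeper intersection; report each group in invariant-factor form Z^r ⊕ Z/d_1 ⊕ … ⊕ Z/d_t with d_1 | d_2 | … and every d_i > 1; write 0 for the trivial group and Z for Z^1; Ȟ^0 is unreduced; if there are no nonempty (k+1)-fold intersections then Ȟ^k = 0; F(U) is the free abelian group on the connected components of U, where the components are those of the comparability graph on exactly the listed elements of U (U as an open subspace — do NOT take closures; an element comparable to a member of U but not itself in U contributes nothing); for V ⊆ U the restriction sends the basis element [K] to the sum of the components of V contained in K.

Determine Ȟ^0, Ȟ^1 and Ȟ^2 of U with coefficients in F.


Ȟ^0(U;F) ≅ Z^3, Ȟ^1(U;F) ≅ 0, Ȟ^2(U;F) ≅ 0

nerve simplices:
  A1={{x3},{x4},{x5},{x3,x4},{x3,x5},{x3,x7},{x4,x5},{x4,x7},{x3,x4,x5},{x3,x4,x7}} A2={{x1},{x4},{x6},{x3,x4},{x4,x5},{x4,x7},{x6,x7},{x3,x4,x5},{x3,x4,x7}} A3={{x7},{x3,x7},{x4,x7},{x6,x7},{x3,x4,x7}} A4={{x2},{x3},{x4},{x3,x4},{x3,x5},{x3,x7},{x4,x5},{x4,x7},{x3,x4,x5},{x3,x4,x7}}
  A12={{x4},{x3,x4},{x4,x5},{x4,x7},{x3,x4,x5},{x3,x4,x7}} A13={{x3,x7},{x4,x7},{x3,x4,x7}} A14={{x3},{x4},{x3,x4},{x3,x5},{x3,x7},{x4,x5},{x4,x7},{x3,x4,x5},{x3,x4,x7}} A23={{x4,x7},{x6,x7},{x3,x4,x7}} A24={{x4},{x3,x4},{x4,x5},{x4,x7},{x3,x4,x5},{x3,x4,x7}} A34={{x3,x7},{x4,x7},{x3,x4,x7}}
  A123={{x4,x7},{x3,x4,x7}} A124={{x4},{x3,x4},{x4,x5},{x4,x7},{x3,x4,x5},{x3,x4,x7}} A134={{x3,x7},{x4,x7},{x3,x4,x7}} A234={{x4,x7},{x3,x4,x7}}
  A1234={{x4,x7},{x3,x4,x7}}
components per intersection:
  A1: {{x3},{x4},{x5},{x3,x4},{x3,x5},{x3,x7},{x4,x5},{x4,x7},{x3,x4,x5},{x3,x4,x7}}
  A2: {{x1}} {{x4},{x3,x4},{x4,x5},{x4,x7},{x3,x4,x5},{x3,x4,x7}} {{x6},{x6,x7}}
  A3: {{x7},{x3,x7},{x4,x7},{x6,x7},{x3,x4,x7}}
  A4: {{x2}} {{x3},{x4},{x3,x4},{x3,x5},{x3,x7},{x4,x5},{x4,x7},{x3,x4,x5},{x3,x4,x7}}
  A12: {{x4},{x3,x4},{x4,x5},{x4,x7},{x3,x4,x5},{x3,x4,x7}}
  A13: {{x3,x7},{x4,x7},{x3,x4,x7}}
  A14: {{x3},{x4},{x3,x4},{x3,x5},{x3,x7},{x4,x5},{x4,x7},{x3,x4,x5},{x3,x4,x7}}
  A23: {{x4,x7},{x3,x4,x7}} {{x6,x7}}
  A24: {{x4},{x3,x4},{x4,x5},{x4,x7},{x3,x4,x5},{x3,x4,x7}}
  A34: {{x3,x7},{x4,x7},{x3,x4,x7}}
  A123: {{x4,x7},{x3,x4,x7}}
  A124: {{x4},{x3,x4},{x4,x5},{x4,x7},{x3,x4,x5},{x3,x4,x7}}
  A134: {{x3,x7},{x4,x7},{x3,x4,x7}}
  A234: {{x4,x7},{x3,x4,x7}}
  A1234: {{x4,x7},{x3,x4,x7}}
C dims 7,7,4,1; δ0: rk 4, SNF 1^4; δ1: rk 3, SNF 1^3; δ2: rk 1, SNF 1^1
degree 0: 7−4−0 = 3 → Ȟ^0 ≅ Z^3
degree 1: 7−3−4 = 0 → Ȟ^1 ≅ 0
degree 2: 4−1−3 = 0 → Ȟ^2 ≅ 0
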